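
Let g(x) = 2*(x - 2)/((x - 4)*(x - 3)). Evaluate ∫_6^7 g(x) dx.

Factor the denominator: x**2 - 7*x + 12 = (x - 3)(x - 4).
Partial fractions: 2*(x - 2)/((x - 4)*(x - 3)) = -2/(x - 3) + 4/(x - 4).
An antiderivative is F(x) = 4*log(x - 4) - 2*log(x - 3).
Then F(7) - F(6) = (log(81/16)) - (log(16/9)) = -8*log(2) + 6*log(3).

-8*log(2) + 6*log(3)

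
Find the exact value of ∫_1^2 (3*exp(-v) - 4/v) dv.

-4*log(2) - 3*exp(-2) + 3*exp(-1)

An antiderivative is F(v) = -4*log(v) - 3*exp(-v).
Then F(2) - F(1) = (-4*log(2) - 3*exp(-2)) - (-3*exp(-1)) = -4*log(2) - 3*exp(-2) + 3*exp(-1).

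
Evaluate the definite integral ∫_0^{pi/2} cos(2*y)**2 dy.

Use the identity cos^2(2*y) = (1 + cos(4*y))/2.
An antiderivative is F(y) = y/2 + sin(4*y)/8.
Then F(pi/2) - F(0) = (pi/4) - (0) = pi/4.

pi/4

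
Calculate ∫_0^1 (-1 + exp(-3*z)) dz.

-2/3 - exp(-3)/3

An antiderivative is F(z) = -z - exp(-3*z)/3.
Then F(1) - F(0) = (-1 - exp(-3)/3) - (-1/3) = -2/3 - exp(-3)/3.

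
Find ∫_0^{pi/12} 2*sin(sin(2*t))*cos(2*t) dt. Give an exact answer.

1 - cos(1/2)

Let u = sin(2*t), so du = 2*cos(2*t) dt. When t = 0, u = 0; when t = pi/12, u = 1/2.
The integral becomes ∫ sin(u) du from 0 to 1/2, with antiderivative -cos(u).
Back in t: F(t) = -cos(sin(2*t)).
Then F(pi/12) - F(0) = (-cos(1/2)) - (-1) = 1 - cos(1/2).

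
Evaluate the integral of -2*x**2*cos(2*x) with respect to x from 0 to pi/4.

1/2 - pi**2/16

Integrate by parts twice (u = x^2, dv = -2*cos(2*x) dx).
An antiderivative is F(x) = -x**2*sin(2*x) - x*cos(2*x) + sin(2*x)/2.
Then F(pi/4) - F(0) = (1/2 - pi**2/16) - (0) = 1/2 - pi**2/16.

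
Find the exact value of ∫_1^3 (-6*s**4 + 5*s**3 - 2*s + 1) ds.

By the power rule, an antiderivative is F(s) = -6*s**5/5 + 5*s**4/4 - s**2 + s.
Then F(3) - F(1) = (-3927/20) - (1/20) = -982/5.

-982/5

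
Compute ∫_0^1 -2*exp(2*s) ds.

An antiderivative is F(s) = -exp(2*s).
Then F(1) - F(0) = (-exp(2)) - (-1) = 1 - exp(2).

1 - exp(2)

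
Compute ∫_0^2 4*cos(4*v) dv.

Let u = 4*v, so du = 4 dv. When v = 0, u = 0; when v = 2, u = 8.
The integral becomes ∫ cos(u) du from 0 to 8, with antiderivative sin(u).
Back in v: F(v) = sin(4*v).
Then F(2) - F(0) = (sin(8)) - (0) = sin(8).

sin(8)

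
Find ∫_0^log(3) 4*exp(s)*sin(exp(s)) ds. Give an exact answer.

Let u = exp(s), so du = exp(s) ds. When s = 0, u = 1; when s = log(3), u = 3.
The integral becomes 4·∫ sin(u) du from 1 to 3, with antiderivative -4*cos(u).
Back in s: F(s) = -4*cos(exp(s)).
Then F(log(3)) - F(0) = (-4*cos(3)) - (-4*cos(1)) = 4*cos(1) - 4*cos(3).

4*cos(1) - 4*cos(3)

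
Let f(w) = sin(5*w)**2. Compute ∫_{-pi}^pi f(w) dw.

pi

Use the identity sin^2(5*w) = (1 - cos(10*w))/2.
An antiderivative is F(w) = w/2 - sin(10*w)/20.
Then F(pi) - F(-pi) = (pi/2) - (-pi/2) = pi.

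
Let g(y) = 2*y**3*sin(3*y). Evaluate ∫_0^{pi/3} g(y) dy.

Integrate by parts 3 times (u = y^3, dv = 2*sin(3*y) dy).
An antiderivative is F(y) = -2*y**3*cos(3*y)/3 + 2*y**2*sin(3*y)/3 + 4*y*cos(3*y)/9 - 4*sin(3*y)/27.
Then F(pi/3) - F(0) = (2*pi*(-6 + pi**2)/81) - (0) = 2*pi*(-6 + pi**2)/81.

2*pi*(-6 + pi**2)/81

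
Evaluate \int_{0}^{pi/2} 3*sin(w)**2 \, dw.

3*pi/4

Use the identity sin^2(w) = (1 - cos(2*w))/2.
An antiderivative is F(w) = 3*w/2 - 3*sin(2*w)/4.
Then F(pi/2) - F(0) = (3*pi/4) - (0) = 3*pi/4.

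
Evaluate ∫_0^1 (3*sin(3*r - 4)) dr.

Let u = 3*r - 4, so du = 3 dr. When r = 0, u = -4; when r = 1, u = -1.
The integral becomes ∫ sin(u) du from -4 to -1, with antiderivative -cos(u).
Back in r: F(r) = -cos(3*r - 4).
Then F(1) - F(0) = (-cos(1)) - (-cos(4)) = cos(4) - cos(1).

cos(4) - cos(1)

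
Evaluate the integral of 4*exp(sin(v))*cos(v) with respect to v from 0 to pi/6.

-4 + 4*exp(1/2)

Let u = sin(v), so du = cos(v) dv. When v = 0, u = 0; when v = pi/6, u = 1/2.
The integral becomes 4·∫ exp(u) du from 0 to 1/2, with antiderivative 4*exp(u).
Back in v: F(v) = 4*exp(sin(v)).
Then F(pi/6) - F(0) = (4*exp(1/2)) - (4) = -4 + 4*exp(1/2).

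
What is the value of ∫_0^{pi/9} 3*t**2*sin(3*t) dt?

Integrate by parts twice (u = t^2, dv = 3*sin(3*t) dt).
An antiderivative is F(t) = -t**2*cos(3*t) + 2*t*sin(3*t)/3 + 2*cos(3*t)/9.
Then F(pi/9) - F(0) = (-pi**2/162 + 1/9 + sqrt(3)*pi/27) - (2/9) = -1/9 - pi**2/162 + sqrt(3)*pi/27.

-1/9 - pi**2/162 + sqrt(3)*pi/27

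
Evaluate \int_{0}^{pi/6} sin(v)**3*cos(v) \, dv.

Let u = sin(v), so du = cos(v) dv. When v = 0, u = 0; when v = pi/6, u = 1/2.
The integral becomes ∫ u**3 du from 0 to 1/2, with antiderivative u**4/4.
Back in v: F(v) = sin(v)**4/4.
Then F(pi/6) - F(0) = (1/64) - (0) = 1/64.

1/64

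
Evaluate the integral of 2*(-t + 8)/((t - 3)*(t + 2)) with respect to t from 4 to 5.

Factor the denominator: t**2 - t - 6 = (t + 2)(t - 3).
Partial fractions: 2*(-t + 8)/((t - 3)*(t + 2)) = -4/(t + 2) + 2/(t - 3).
An antiderivative is F(t) = 2*log(t - 3) - 4*log(t + 2).
Then F(5) - F(4) = (-4*log(7) + 2*log(2)) - (-4*log(3) - 4*log(2)) = -4*log(7) + 6*log(2) + 4*log(3).

-4*log(7) + 6*log(2) + 4*log(3)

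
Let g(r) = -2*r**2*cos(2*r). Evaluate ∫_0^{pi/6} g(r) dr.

-pi/12 - sqrt(3)*pi**2/72 + sqrt(3)/4

Integrate by parts twice (u = r^2, dv = -2*cos(2*r) dr).
An antiderivative is F(r) = -r**2*sin(2*r) - r*cos(2*r) + sin(2*r)/2.
Then F(pi/6) - F(0) = (-pi/12 - sqrt(3)*pi**2/72 + sqrt(3)/4) - (0) = -pi/12 - sqrt(3)*pi**2/72 + sqrt(3)/4.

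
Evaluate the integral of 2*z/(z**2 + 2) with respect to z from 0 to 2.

Let u = z**2 + 2, so du = 2*z dz. When z = 0, u = 2; when z = 2, u = 6.
The integral becomes ∫ 1/u du from 2 to 6, with antiderivative log(u).
Back in z: F(z) = log(z**2 + 2).
Then F(2) - F(0) = (log(6)) - (log(2)) = log(3).

log(3)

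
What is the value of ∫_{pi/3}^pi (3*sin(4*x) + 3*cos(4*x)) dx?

An antiderivative is F(x) = 3*sin(4*x)/4 - 3*cos(4*x)/4.
Then F(pi) - F(pi/3) = (-3/4) - (3/8 - 3*sqrt(3)/8) = -9/8 + 3*sqrt(3)/8.

-9/8 + 3*sqrt(3)/8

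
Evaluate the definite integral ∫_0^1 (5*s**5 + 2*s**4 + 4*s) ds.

97/30

By the power rule, an antiderivative is F(s) = 5*s**6/6 + 2*s**5/5 + 2*s**2.
Then F(1) - F(0) = (97/30) - (0) = 97/30.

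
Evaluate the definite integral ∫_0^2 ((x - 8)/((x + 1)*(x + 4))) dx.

Factor the denominator: x**2 + 5*x + 4 = (x + 4)(x + 1).
Partial fractions: (x - 8)/((x + 1)*(x + 4)) = 4/(x + 4) - 3/(x + 1).
An antiderivative is F(x) = -3*log(x + 1) + 4*log(x + 4).
Then F(2) - F(0) = (log(48)) - (8*log(2)) = log(3/16).

log(3/16)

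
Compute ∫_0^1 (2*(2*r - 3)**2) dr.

26/3

Let u = 2*r - 3, so du = 2 dr. When r = 0, u = -3; when r = 1, u = -1.
The integral becomes ∫ u**2 du from -3 to -1, with antiderivative u**3/3.
Back in r: F(r) = (2*r - 3)**3/3.
Then F(1) - F(0) = (-1/3) - (-9) = 26/3.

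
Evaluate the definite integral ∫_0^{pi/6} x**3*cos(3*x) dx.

Integrate by parts 3 times (u = x^3, dv = cos(3*x) dx).
An antiderivative is F(x) = x**3*sin(3*x)/3 + x**2*cos(3*x)/3 - 2*x*sin(3*x)/9 - 2*cos(3*x)/27.
Then F(pi/6) - F(0) = (pi*(-24 + pi**2)/648) - (-2/27) = -pi/27 + pi**3/648 + 2/27.

-pi/27 + pi**3/648 + 2/27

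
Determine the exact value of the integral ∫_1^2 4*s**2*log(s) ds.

Integrate by parts once (u = ln s, dv = 4*s**2 ds).
An antiderivative is F(s) = 4*s**3*(3*log(s) - 1)/9.
Then F(2) - F(1) = (-32/9 + 32*log(2)/3) - (-4/9) = -28/9 + 32*log(2)/3.

-28/9 + 32*log(2)/3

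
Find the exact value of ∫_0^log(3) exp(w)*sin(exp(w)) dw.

Let u = exp(w), so du = exp(w) dw. When w = 0, u = 1; when w = log(3), u = 3.
The integral becomes ∫ sin(u) du from 1 to 3, with antiderivative -cos(u).
Back in w: F(w) = -cos(exp(w)).
Then F(log(3)) - F(0) = (-cos(3)) - (-cos(1)) = cos(1) - cos(3).

cos(1) - cos(3)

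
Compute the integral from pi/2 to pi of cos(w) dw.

-1

An antiderivative is F(w) = sin(w).
Then F(pi) - F(pi/2) = (0) - (1) = -1.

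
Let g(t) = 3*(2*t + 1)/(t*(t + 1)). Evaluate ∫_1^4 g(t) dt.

3*log(2) + 3*log(5)

Factor the denominator: t**2 + t = (t + 1)t.
Partial fractions: 3*(2*t + 1)/(t*(t + 1)) = 3/(t + 1) + 3/t.
An antiderivative is F(t) = 3*log(t) + 3*log(t + 1).
Then F(4) - F(1) = (6*log(2) + 3*log(5)) - (log(8)) = 3*log(2) + 3*log(5).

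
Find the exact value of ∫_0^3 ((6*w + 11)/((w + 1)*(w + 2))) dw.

Factor the denominator: w**2 + 3*w + 2 = (w + 2)(w + 1).
Partial fractions: (6*w + 11)/((w + 1)*(w + 2)) = 1/(w + 2) + 5/(w + 1).
An antiderivative is F(w) = 5*log(w + 1) + log(w + 2).
Then F(3) - F(0) = (log(5) + 10*log(2)) - (log(2)) = log(5) + 9*log(2).

log(5) + 9*log(2)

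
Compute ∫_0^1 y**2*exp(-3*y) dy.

Integrate by parts twice (u = y^2, dv = exp(-3*y) dy).
An antiderivative is F(y) = (-9*y**2 - 6*y - 2)*exp(-3*y)/27.
Then F(1) - F(0) = (-17*exp(-3)/27) - (-2/27) = 2/27 - 17*exp(-3)/27.

2/27 - 17*exp(-3)/27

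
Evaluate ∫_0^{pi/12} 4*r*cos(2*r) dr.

-1 + pi/12 + sqrt(3)/2

Integrate by parts once (u = r, dv = 4*cos(2*r) dr).
An antiderivative is F(r) = 2*r*sin(2*r) + cos(2*r).
Then F(pi/12) - F(0) = (pi/12 + sqrt(3)/2) - (1) = -1 + pi/12 + sqrt(3)/2.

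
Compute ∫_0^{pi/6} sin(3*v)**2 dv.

pi/12

Use the identity sin^2(3*v) = (1 - cos(6*v))/2.
An antiderivative is F(v) = v/2 - sin(6*v)/12.
Then F(pi/6) - F(0) = (pi/12) - (0) = pi/12.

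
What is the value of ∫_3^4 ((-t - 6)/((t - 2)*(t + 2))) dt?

Factor the denominator: t**2 - 4 = (t + 2)(t - 2).
Partial fractions: (-t - 6)/((t - 2)*(t + 2)) = 1/(t + 2) - 2/(t - 2).
An antiderivative is F(t) = -2*log(t - 2) + log(t + 2).
Then F(4) - F(3) = (log(3/2)) - (log(5)) = log(3/10).

log(3/10)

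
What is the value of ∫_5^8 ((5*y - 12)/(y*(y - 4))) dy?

Factor the denominator: y**2 - 4*y = y(y - 4).
Partial fractions: (5*y - 12)/(y*(y - 4)) = 3/y + 2/(y - 4).
An antiderivative is F(y) = 3*log(y) + 2*log(y - 4).
Then F(8) - F(5) = (13*log(2)) - (3*log(5)) = -3*log(5) + 13*log(2).

-3*log(5) + 13*log(2)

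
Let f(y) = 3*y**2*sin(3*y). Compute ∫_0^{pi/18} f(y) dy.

Integrate by parts twice (u = y^2, dv = 3*sin(3*y) dy).
An antiderivative is F(y) = -y**2*cos(3*y) + 2*y*sin(3*y)/3 + 2*cos(3*y)/9.
Then F(pi/18) - F(0) = (-sqrt(3)*pi**2/648 + pi/54 + sqrt(3)/9) - (2/9) = -2/9 - sqrt(3)*pi**2/648 + pi/54 + sqrt(3)/9.

-2/9 - sqrt(3)*pi**2/648 + pi/54 + sqrt(3)/9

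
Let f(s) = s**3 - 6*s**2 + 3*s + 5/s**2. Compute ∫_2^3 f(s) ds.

By the power rule, an antiderivative is F(s) = s**4/4 - 2*s**3 + 3*s**2/2 - 5/s.
Then F(3) - F(2) = (-263/12) - (-17/2) = -161/12.

-161/12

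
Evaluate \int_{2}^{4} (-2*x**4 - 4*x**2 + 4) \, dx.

-6952/15

By the power rule, an antiderivative is F(x) = -2*x**5/5 - 4*x**3/3 + 4*x.
Then F(4) - F(2) = (-7184/15) - (-232/15) = -6952/15.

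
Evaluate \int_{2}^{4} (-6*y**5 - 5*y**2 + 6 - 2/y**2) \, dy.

-24683/6

By the power rule, an antiderivative is F(y) = -y**6 - 5*y**3/3 + 6*y + 2/y.
Then F(4) - F(2) = (-25069/6) - (-193/3) = -24683/6.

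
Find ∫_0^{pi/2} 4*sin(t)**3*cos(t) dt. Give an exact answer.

Let u = sin(t), so du = cos(t) dt. When t = 0, u = 0; when t = pi/2, u = 1.
The integral becomes 4·∫ u**3 du from 0 to 1, with antiderivative u**4.
Back in t: F(t) = sin(t)**4.
Then F(pi/2) - F(0) = (1) - (0) = 1.

1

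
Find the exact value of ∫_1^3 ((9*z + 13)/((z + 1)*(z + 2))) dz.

Factor the denominator: z**2 + 3*z + 2 = (z + 2)(z + 1).
Partial fractions: (9*z + 13)/((z + 1)*(z + 2)) = 5/(z + 2) + 4/(z + 1).
An antiderivative is F(z) = 4*log(z + 1) + 5*log(z + 2).
Then F(3) - F(1) = (8*log(2) + 5*log(5)) - (4*log(2) + 5*log(3)) = -5*log(3) + 4*log(2) + 5*log(5).

-5*log(3) + 4*log(2) + 5*log(5)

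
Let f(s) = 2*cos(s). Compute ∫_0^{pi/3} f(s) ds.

An antiderivative is F(s) = 2*sin(s).
Then F(pi/3) - F(0) = (sqrt(3)) - (0) = sqrt(3).

sqrt(3)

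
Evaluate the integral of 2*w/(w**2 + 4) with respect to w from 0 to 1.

log(5/4)

Let u = w**2 + 4, so du = 2*w dw. When w = 0, u = 4; when w = 1, u = 5.
The integral becomes ∫ 1/u du from 4 to 5, with antiderivative log(u).
Back in w: F(w) = log(w**2 + 4).
Then F(1) - F(0) = (log(5)) - (log(4)) = log(5/4).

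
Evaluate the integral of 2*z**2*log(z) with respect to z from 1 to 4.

-14 + 256*log(2)/3

Integrate by parts once (u = ln z, dv = 2*z**2 dz).
An antiderivative is F(z) = 2*z**3*(3*log(z) - 1)/9.
Then F(4) - F(1) = (-128/9 + 256*log(2)/3) - (-2/9) = -14 + 256*log(2)/3.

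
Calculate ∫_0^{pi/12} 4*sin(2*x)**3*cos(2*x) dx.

Let u = sin(2*x), so du = 2*cos(2*x) dx. When x = 0, u = 0; when x = pi/12, u = 1/2.
The integral becomes 2·∫ u**3 du from 0 to 1/2, with antiderivative u**4/2.
Back in x: F(x) = sin(2*x)**4/2.
Then F(pi/12) - F(0) = (1/32) - (0) = 1/32.

1/32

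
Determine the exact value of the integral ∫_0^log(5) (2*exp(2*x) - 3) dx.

24 - 3*log(5)

An antiderivative is F(x) = exp(2*x) - 3*x.
Then F(log(5)) - F(0) = (25 - 3*log(5)) - (1) = 24 - 3*log(5).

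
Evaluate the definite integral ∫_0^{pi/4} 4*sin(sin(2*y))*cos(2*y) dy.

2 - 2*cos(1)

Let u = sin(2*y), so du = 2*cos(2*y) dy. When y = 0, u = 0; when y = pi/4, u = 1.
The integral becomes 2·∫ sin(u) du from 0 to 1, with antiderivative -2*cos(u).
Back in y: F(y) = -2*cos(sin(2*y)).
Then F(pi/4) - F(0) = (-2*cos(1)) - (-2) = 2 - 2*cos(1).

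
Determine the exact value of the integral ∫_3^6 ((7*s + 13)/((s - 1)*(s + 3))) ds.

-7*log(2) + 2*log(3) + 5*log(5)

Factor the denominator: s**2 + 2*s - 3 = (s + 3)(s - 1).
Partial fractions: (7*s + 13)/((s - 1)*(s + 3)) = 2/(s + 3) + 5/(s - 1).
An antiderivative is F(s) = 5*log(s - 1) + 2*log(s + 3).
Then F(6) - F(3) = (4*log(3) + 5*log(5)) - (2*log(3) + 7*log(2)) = -7*log(2) + 2*log(3) + 5*log(5).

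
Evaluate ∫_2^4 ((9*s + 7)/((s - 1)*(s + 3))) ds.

Factor the denominator: s**2 + 2*s - 3 = (s + 3)(s - 1).
Partial fractions: (9*s + 7)/((s - 1)*(s + 3)) = 5/(s + 3) + 4/(s - 1).
An antiderivative is F(s) = 4*log(s - 1) + 5*log(s + 3).
Then F(4) - F(2) = (4*log(3) + 5*log(7)) - (5*log(5)) = -5*log(5) + 4*log(3) + 5*log(7).

-5*log(5) + 4*log(3) + 5*log(7)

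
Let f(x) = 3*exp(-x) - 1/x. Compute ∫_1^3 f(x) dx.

An antiderivative is F(x) = -log(x) - 3*exp(-x).
Then F(3) - F(1) = (-log(3) - 3*exp(-3)) - (-3*exp(-1)) = -log(3) - 3*exp(-3) + 3*exp(-1).

-log(3) - 3*exp(-3) + 3*exp(-1)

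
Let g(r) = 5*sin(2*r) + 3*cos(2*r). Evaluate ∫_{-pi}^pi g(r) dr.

0

An antiderivative is F(r) = 3*sin(2*r)/2 - 5*cos(2*r)/2.
Then F(pi) - F(-pi) = (-5/2) - (-5/2) = 0.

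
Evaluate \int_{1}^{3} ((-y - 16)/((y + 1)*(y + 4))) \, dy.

Factor the denominator: y**2 + 5*y + 4 = (y + 4)(y + 1).
Partial fractions: (-y - 16)/((y + 1)*(y + 4)) = 4/(y + 4) - 5/(y + 1).
An antiderivative is F(y) = -5*log(y + 1) + 4*log(y + 4).
Then F(3) - F(1) = (-10*log(2) + 4*log(7)) - (-5*log(2) + 4*log(5)) = -4*log(5) - 5*log(2) + 4*log(7).

-4*log(5) - 5*log(2) + 4*log(7)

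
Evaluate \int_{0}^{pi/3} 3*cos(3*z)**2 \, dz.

Use the identity cos^2(3*z) = (1 + cos(6*z))/2.
An antiderivative is F(z) = 3*z/2 + sin(6*z)/4.
Then F(pi/3) - F(0) = (pi/2) - (0) = pi/2.

pi/2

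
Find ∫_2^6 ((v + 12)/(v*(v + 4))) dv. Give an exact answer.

Factor the denominator: v**2 + 4*v = (v + 4)v.
Partial fractions: (v + 12)/(v*(v + 4)) = -2/(v + 4) + 3/v.
An antiderivative is F(v) = 3*log(v) - 2*log(v + 4).
Then F(6) - F(2) = (log(54/25)) - (log(2/9)) = -2*log(5) + 5*log(3).

-2*log(5) + 5*log(3)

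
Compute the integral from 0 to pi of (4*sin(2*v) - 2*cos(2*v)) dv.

0

An antiderivative is F(v) = -sin(2*v) - 2*cos(2*v).
Then F(pi) - F(0) = (-2) - (-2) = 0.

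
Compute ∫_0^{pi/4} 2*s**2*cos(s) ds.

Integrate by parts twice (u = s^2, dv = 2*cos(s) ds).
An antiderivative is F(s) = 2*s**2*sin(s) + 4*s*cos(s) - 4*sin(s).
Then F(pi/4) - F(0) = (sqrt(2)*(-32 + pi**2 + 8*pi)/16) - (0) = sqrt(2)*(-32 + pi**2 + 8*pi)/16.

sqrt(2)*(-32 + pi**2 + 8*pi)/16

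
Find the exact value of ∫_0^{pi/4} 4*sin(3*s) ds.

An antiderivative is F(s) = -4*cos(3*s)/3.
Then F(pi/4) - F(0) = (2*sqrt(2)/3) - (-4/3) = 2*sqrt(2)/3 + 4/3.

2*sqrt(2)/3 + 4/3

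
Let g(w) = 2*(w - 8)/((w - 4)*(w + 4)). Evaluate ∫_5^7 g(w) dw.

-7*log(3) + 3*log(11)

Factor the denominator: w**2 - 16 = (w + 4)(w - 4).
Partial fractions: 2*(w - 8)/((w - 4)*(w + 4)) = 3/(w + 4) - 1/(w - 4).
An antiderivative is F(w) = -log(w - 4) + 3*log(w + 4).
Then F(7) - F(5) = (-log(3) + 3*log(11)) - (6*log(3)) = -7*log(3) + 3*log(11).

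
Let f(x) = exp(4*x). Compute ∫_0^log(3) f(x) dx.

20

Let u = exp(x), so du = exp(x) dx. When x = 0, u = 1; when x = log(3), u = 3.
The integral becomes ∫ u**3 du from 1 to 3, with antiderivative u**4/4.
Back in x: F(x) = exp(4*x)/4.
Then F(log(3)) - F(0) = (81/4) - (1/4) = 20.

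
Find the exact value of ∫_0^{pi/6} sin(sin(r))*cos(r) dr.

Let u = sin(r), so du = cos(r) dr. When r = 0, u = 0; when r = pi/6, u = 1/2.
The integral becomes ∫ sin(u) du from 0 to 1/2, with antiderivative -cos(u).
Back in r: F(r) = -cos(sin(r)).
Then F(pi/6) - F(0) = (-cos(1/2)) - (-1) = 1 - cos(1/2).

1 - cos(1/2)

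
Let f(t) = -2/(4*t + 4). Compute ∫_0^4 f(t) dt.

An antiderivative is F(t) = -log(4*t + 4)/2.
Then F(4) - F(0) = (-log(20)/2) - (-log(2)) = -log(20)/2 + log(2).

-log(20)/2 + log(2)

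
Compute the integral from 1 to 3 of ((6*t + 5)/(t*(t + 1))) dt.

log(2) + 5*log(3)

Factor the denominator: t**2 + t = (t + 1)t.
Partial fractions: (6*t + 5)/(t*(t + 1)) = 1/(t + 1) + 5/t.
An antiderivative is F(t) = 5*log(t) + log(t + 1).
Then F(3) - F(1) = (2*log(2) + 5*log(3)) - (log(2)) = log(2) + 5*log(3).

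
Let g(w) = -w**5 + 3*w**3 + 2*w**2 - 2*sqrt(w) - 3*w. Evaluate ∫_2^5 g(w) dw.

By the power rule, an antiderivative is F(w) = -w**6/6 + 3*w**4/4 - 4*w**(3/2)/3 + 2*w**3/3 - 3*w**2/2.
Then F(5) - F(2) = (-25075/12 - 20*sqrt(5)/3) - (2/3 - 8*sqrt(2)/3) = -8361/4 - 20*sqrt(5)/3 + 8*sqrt(2)/3.

-8361/4 - 20*sqrt(5)/3 + 8*sqrt(2)/3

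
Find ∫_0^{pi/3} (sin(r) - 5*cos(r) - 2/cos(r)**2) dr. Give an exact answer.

1/2 - 9*sqrt(3)/2

An antiderivative is F(r) = -5*sin(r) - cos(r) - 2*tan(r).
Then F(pi/3) - F(0) = (-9*sqrt(3)/2 - 1/2) - (-1) = 1/2 - 9*sqrt(3)/2.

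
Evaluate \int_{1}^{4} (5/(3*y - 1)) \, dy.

-5*log(2)/3 + 5*log(11)/3

An antiderivative is F(y) = 5*log(3*y - 1)/3.
Then F(4) - F(1) = (5*log(11)/3) - (5*log(2)/3) = -5*log(2)/3 + 5*log(11)/3.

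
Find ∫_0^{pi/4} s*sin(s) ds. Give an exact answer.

sqrt(2)*(4 - pi)/8

Integrate by parts once (u = s, dv = sin(s) ds).
An antiderivative is F(s) = -s*cos(s) + sin(s).
Then F(pi/4) - F(0) = (sqrt(2)*(4 - pi)/8) - (0) = sqrt(2)*(4 - pi)/8.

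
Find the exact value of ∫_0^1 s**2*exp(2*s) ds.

-1/4 + exp(2)/4

Integrate by parts twice (u = s^2, dv = exp(2*s) ds).
An antiderivative is F(s) = (2*s**2 - 2*s + 1)*exp(2*s)/4.
Then F(1) - F(0) = (exp(2)/4) - (1/4) = -1/4 + exp(2)/4.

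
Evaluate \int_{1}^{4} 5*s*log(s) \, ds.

-75/4 + 80*log(2)

Integrate by parts once (u = ln s, dv = 5*s ds).
An antiderivative is F(s) = 5*s**2*(2*log(s) - 1)/4.
Then F(4) - F(1) = (-20 + 80*log(2)) - (-5/4) = -75/4 + 80*log(2).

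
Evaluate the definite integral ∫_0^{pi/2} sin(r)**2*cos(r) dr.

Let u = sin(r), so du = cos(r) dr. When r = 0, u = 0; when r = pi/2, u = 1.
The integral becomes ∫ u**2 du from 0 to 1, with antiderivative u**3/3.
Back in r: F(r) = sin(r)**3/3.
Then F(pi/2) - F(0) = (1/3) - (0) = 1/3.

1/3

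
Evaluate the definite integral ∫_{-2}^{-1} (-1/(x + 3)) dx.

An antiderivative is F(x) = -log(x + 3).
Then F(-1) - F(-2) = (-log(2)) - (0) = -log(2).

-log(2)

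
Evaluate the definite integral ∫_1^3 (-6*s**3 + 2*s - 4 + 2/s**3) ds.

By the power rule, an antiderivative is F(s) = -3*s**4/2 + s**2 - 4*s - 1/s**2.
Then F(3) - F(1) = (-2243/18) - (-11/2) = -1072/9.

-1072/9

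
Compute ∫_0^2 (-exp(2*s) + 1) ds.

An antiderivative is F(s) = -exp(2*s)/2 + s.
Then F(2) - F(0) = (2 - exp(4)/2) - (-1/2) = 5/2 - exp(4)/2.

5/2 - exp(4)/2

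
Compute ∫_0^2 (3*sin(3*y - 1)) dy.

Let u = 3*y - 1, so du = 3 dy. When y = 0, u = -1; when y = 2, u = 5.
The integral becomes ∫ sin(u) du from -1 to 5, with antiderivative -cos(u).
Back in y: F(y) = -cos(3*y - 1).
Then F(2) - F(0) = (-cos(5)) - (-cos(1)) = -cos(5) + cos(1).

-cos(5) + cos(1)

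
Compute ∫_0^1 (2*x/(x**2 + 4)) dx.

log(5/4)

Let u = x**2 + 4, so du = 2*x dx. When x = 0, u = 4; when x = 1, u = 5.
The integral becomes ∫ 1/u du from 4 to 5, with antiderivative log(u).
Back in x: F(x) = log(x**2 + 4).
Then F(1) - F(0) = (log(5)) - (log(4)) = log(5/4).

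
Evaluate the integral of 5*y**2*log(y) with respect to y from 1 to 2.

Integrate by parts once (u = ln y, dv = 5*y**2 dy).
An antiderivative is F(y) = 5*y**3*(3*log(y) - 1)/9.
Then F(2) - F(1) = (-40/9 + 40*log(2)/3) - (-5/9) = -35/9 + 40*log(2)/3.

-35/9 + 40*log(2)/3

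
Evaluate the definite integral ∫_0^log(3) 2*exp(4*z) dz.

40

Let u = exp(z), so du = exp(z) dz. When z = 0, u = 1; when z = log(3), u = 3.
The integral becomes 2·∫ u**3 du from 1 to 3, with antiderivative u**4/2.
Back in z: F(z) = exp(4*z)/2.
Then F(log(3)) - F(0) = (81/2) - (1/2) = 40.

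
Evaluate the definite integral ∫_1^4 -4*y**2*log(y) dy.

Integrate by parts once (u = ln y, dv = -4*y**2 dy).
An antiderivative is F(y) = -4*y**3*(3*log(y) - 1)/9.
Then F(4) - F(1) = (256/9 - 512*log(2)/3) - (4/9) = 28 - 512*log(2)/3.

28 - 512*log(2)/3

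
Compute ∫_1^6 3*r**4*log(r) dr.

-933 + 23328*log(6)/5

Integrate by parts once (u = ln r, dv = 3*r**4 dr).
An antiderivative is F(r) = 3*r**5*(5*log(r) - 1)/25.
Then F(6) - F(1) = (-23328/25 + 23328*log(6)/5) - (-3/25) = -933 + 23328*log(6)/5.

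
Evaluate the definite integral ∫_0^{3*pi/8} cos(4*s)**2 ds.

3*pi/16

Use the identity cos^2(4*s) = (1 + cos(8*s))/2.
An antiderivative is F(s) = s/2 + sin(8*s)/16.
Then F(3*pi/8) - F(0) = (3*pi/16) - (0) = 3*pi/16.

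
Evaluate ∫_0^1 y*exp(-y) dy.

Integrate by parts once (u = y, dv = exp(-y) dy).
An antiderivative is F(y) = (-y - 1)*exp(-y).
Then F(1) - F(0) = (-2*exp(-1)) - (-1) = 1 - 2*exp(-1).

1 - 2*exp(-1)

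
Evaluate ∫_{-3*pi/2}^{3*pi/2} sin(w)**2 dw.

3*pi/2

Use the identity sin^2(w) = (1 - cos(2*w))/2.
An antiderivative is F(w) = w/2 - sin(2*w)/4.
Then F(3*pi/2) - F(-3*pi/2) = (3*pi/4) - (-3*pi/4) = 3*pi/2.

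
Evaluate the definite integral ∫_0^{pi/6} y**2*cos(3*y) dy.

Integrate by parts twice (u = y^2, dv = cos(3*y) dy).
An antiderivative is F(y) = y**2*sin(3*y)/3 + 2*y*cos(3*y)/9 - 2*sin(3*y)/27.
Then F(pi/6) - F(0) = (-2/27 + pi**2/108) - (0) = -2/27 + pi**2/108.

-2/27 + pi**2/108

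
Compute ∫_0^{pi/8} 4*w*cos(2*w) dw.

-1 + sqrt(2)*pi/8 + sqrt(2)/2

Integrate by parts once (u = w, dv = 4*cos(2*w) dw).
An antiderivative is F(w) = 2*w*sin(2*w) + cos(2*w).
Then F(pi/8) - F(0) = (sqrt(2)*(pi + 4)/8) - (1) = -1 + sqrt(2)*pi/8 + sqrt(2)/2.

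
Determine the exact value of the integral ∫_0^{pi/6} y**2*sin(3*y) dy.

-2/27 + pi/27

Integrate by parts twice (u = y^2, dv = sin(3*y) dy).
An antiderivative is F(y) = -y**2*cos(3*y)/3 + 2*y*sin(3*y)/9 + 2*cos(3*y)/27.
Then F(pi/6) - F(0) = (pi/27) - (2/27) = -2/27 + pi/27.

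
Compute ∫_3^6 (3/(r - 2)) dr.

log(64)

An antiderivative is F(r) = 3*log(r - 2).
Then F(6) - F(3) = (log(64)) - (0) = log(64).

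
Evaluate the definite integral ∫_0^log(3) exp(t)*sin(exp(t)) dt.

Let u = exp(t), so du = exp(t) dt. When t = 0, u = 1; when t = log(3), u = 3.
The integral becomes ∫ sin(u) du from 1 to 3, with antiderivative -cos(u).
Back in t: F(t) = -cos(exp(t)).
Then F(log(3)) - F(0) = (-cos(3)) - (-cos(1)) = cos(1) - cos(3).

cos(1) - cos(3)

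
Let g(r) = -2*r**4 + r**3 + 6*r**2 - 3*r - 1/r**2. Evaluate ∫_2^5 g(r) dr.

By the power rule, an antiderivative is F(r) = -2*r**5/5 + r**4/4 + 2*r**3 - 3*r**2/2 + 1/r.
Then F(5) - F(2) = (-17621/20) - (17/10) = -3531/4.

-3531/4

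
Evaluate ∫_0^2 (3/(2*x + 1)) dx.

An antiderivative is F(x) = 3*log(2*x + 1)/2.
Then F(2) - F(0) = (3*log(5)/2) - (0) = 3*log(5)/2.

3*log(5)/2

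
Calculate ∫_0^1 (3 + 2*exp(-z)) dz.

An antiderivative is F(z) = 3*z - 2*exp(-z).
Then F(1) - F(0) = (3 - 2*exp(-1)) - (-2) = 5 - 2*exp(-1).

5 - 2*exp(-1)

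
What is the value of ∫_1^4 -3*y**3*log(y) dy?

765/16 - 384*log(2)

Integrate by parts once (u = ln y, dv = -3*y**3 dy).
An antiderivative is F(y) = -3*y**4*(4*log(y) - 1)/16.
Then F(4) - F(1) = (48 - 384*log(2)) - (3/16) = 765/16 - 384*log(2).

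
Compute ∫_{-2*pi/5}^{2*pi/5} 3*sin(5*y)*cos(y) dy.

Use the identity sin(5*y)cos(y) = [sin(6*y) + sin(4*y)]/2.
An antiderivative is F(y) = -3*cos(4*y)/8 - cos(6*y)/4.
Then F(2*pi/5) - F(-2*pi/5) = (5/32 - 5*sqrt(5)/32) - (5/32 - 5*sqrt(5)/32) = 0.

0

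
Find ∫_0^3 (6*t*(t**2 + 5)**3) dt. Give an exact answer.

Let u = t**2 + 5, so du = 2*t dt. When t = 0, u = 5; when t = 3, u = 14.
The integral becomes 3·∫ u**3 du from 5 to 14, with antiderivative 3*u**4/4.
Back in t: F(t) = 3*(t**2 + 5)**4/4.
Then F(3) - F(0) = (28812) - (1875/4) = 113373/4.

113373/4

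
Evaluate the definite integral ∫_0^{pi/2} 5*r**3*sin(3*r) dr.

Integrate by parts 3 times (u = r^3, dv = 5*sin(3*r) dr).
An antiderivative is F(r) = -5*r**3*cos(3*r)/3 + 5*r**2*sin(3*r)/3 + 10*r*cos(3*r)/9 - 10*sin(3*r)/27.
Then F(pi/2) - F(0) = (10/27 - 5*pi**2/12) - (0) = 10/27 - 5*pi**2/12.

10/27 - 5*pi**2/12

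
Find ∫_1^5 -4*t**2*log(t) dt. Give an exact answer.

496/9 - 500*log(5)/3

Integrate by parts once (u = ln t, dv = -4*t**2 dt).
An antiderivative is F(t) = -4*t**3*(3*log(t) - 1)/9.
Then F(5) - F(1) = (500/9 - 500*log(5)/3) - (4/9) = 496/9 - 500*log(5)/3.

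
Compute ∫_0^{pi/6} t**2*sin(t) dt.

-2 - sqrt(3)*pi**2/72 + pi/6 + sqrt(3)

Integrate by parts twice (u = t^2, dv = sin(t) dt).
An antiderivative is F(t) = -t**2*cos(t) + 2*t*sin(t) + 2*cos(t).
Then F(pi/6) - F(0) = (-sqrt(3)*pi**2/72 + pi/6 + sqrt(3)) - (2) = -2 - sqrt(3)*pi**2/72 + pi/6 + sqrt(3).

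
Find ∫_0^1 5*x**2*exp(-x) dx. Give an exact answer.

10 - 25*exp(-1)

Integrate by parts twice (u = x^2, dv = 5*exp(-x) dx).
An antiderivative is F(x) = (-5*x**2 - 10*x - 10)*exp(-x).
Then F(1) - F(0) = (-25*exp(-1)) - (-10) = 10 - 25*exp(-1).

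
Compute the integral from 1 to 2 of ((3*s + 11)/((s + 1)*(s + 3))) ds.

Factor the denominator: s**2 + 4*s + 3 = (s + 3)(s + 1).
Partial fractions: (3*s + 11)/((s + 1)*(s + 3)) = -1/(s + 3) + 4/(s + 1).
An antiderivative is F(s) = 4*log(s + 1) - log(s + 3).
Then F(2) - F(1) = (log(81/5)) - (log(4)) = log(81/20).

log(81/20)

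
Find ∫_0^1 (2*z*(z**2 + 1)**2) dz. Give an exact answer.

Let u = z**2 + 1, so du = 2*z dz. When z = 0, u = 1; when z = 1, u = 2.
The integral becomes ∫ u**2 du from 1 to 2, with antiderivative u**3/3.
Back in z: F(z) = (z**2 + 1)**3/3.
Then F(1) - F(0) = (8/3) - (1/3) = 7/3.

7/3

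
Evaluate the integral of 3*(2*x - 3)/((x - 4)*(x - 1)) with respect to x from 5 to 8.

Factor the denominator: x**2 - 5*x + 4 = (x - 1)(x - 4).
Partial fractions: 3*(2*x - 3)/((x - 4)*(x - 1)) = 1/(x - 1) + 5/(x - 4).
An antiderivative is F(x) = 5*log(x - 4) + log(x - 1).
Then F(8) - F(5) = (log(7) + 10*log(2)) - (log(4)) = log(7) + 8*log(2).

log(7) + 8*log(2)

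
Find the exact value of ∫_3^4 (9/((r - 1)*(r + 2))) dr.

-6*log(2) + 3*log(5)

Factor the denominator: r**2 + r - 2 = (r + 2)(r - 1).
Partial fractions: 9/((r - 1)*(r + 2)) = -3/(r + 2) + 3/(r - 1).
An antiderivative is F(r) = 3*log(r - 1) - 3*log(r + 2).
Then F(4) - F(3) = (-log(8)) - (-3*log(5) + 3*log(2)) = -6*log(2) + 3*log(5).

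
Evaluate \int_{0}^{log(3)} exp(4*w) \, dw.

Let u = exp(w), so du = exp(w) dw. When w = 0, u = 1; when w = log(3), u = 3.
The integral becomes ∫ u**3 du from 1 to 3, with antiderivative u**4/4.
Back in w: F(w) = exp(4*w)/4.
Then F(log(3)) - F(0) = (81/4) - (1/4) = 20.

20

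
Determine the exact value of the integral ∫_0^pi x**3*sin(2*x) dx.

pi*(3 - 2*pi**2)/4

Integrate by parts 3 times (u = x^3, dv = sin(2*x) dx).
An antiderivative is F(x) = -x**3*cos(2*x)/2 + 3*x**2*sin(2*x)/4 + 3*x*cos(2*x)/4 - 3*sin(2*x)/8.
Then F(pi) - F(0) = (pi*(3 - 2*pi**2)/4) - (0) = pi*(3 - 2*pi**2)/4.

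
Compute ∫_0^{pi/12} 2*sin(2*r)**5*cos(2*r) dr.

1/384

Let u = sin(2*r), so du = 2*cos(2*r) dr. When r = 0, u = 0; when r = pi/12, u = 1/2.
The integral becomes ∫ u**5 du from 0 to 1/2, with antiderivative u**6/6.
Back in r: F(r) = sin(2*r)**6/6.
Then F(pi/12) - F(0) = (1/384) - (0) = 1/384.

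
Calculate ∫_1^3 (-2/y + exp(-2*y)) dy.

(-4*exp(6)*log(3) - 1 + exp(4))*exp(-6)/2

An antiderivative is F(y) = -2*log(y) - exp(-2*y)/2.
Then F(3) - F(1) = (-2*log(3) - exp(-6)/2) - (-exp(-2)/2) = (-4*exp(6)*log(3) - 1 + exp(4))*exp(-6)/2.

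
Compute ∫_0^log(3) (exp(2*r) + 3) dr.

An antiderivative is F(r) = exp(2*r)/2 + 3*r.
Then F(log(3)) - F(0) = (log(27) + 9/2) - (1/2) = log(27) + 4.

log(27) + 4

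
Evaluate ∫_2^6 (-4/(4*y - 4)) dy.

An antiderivative is F(y) = -log(4*y - 4).
Then F(6) - F(2) = (-log(20)) - (-log(4)) = -log(5).

-log(5)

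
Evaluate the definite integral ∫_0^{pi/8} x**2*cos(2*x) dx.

sqrt(2)*(-32 + pi**2 + 8*pi)/256

Integrate by parts twice (u = x^2, dv = cos(2*x) dx).
An antiderivative is F(x) = x**2*sin(2*x)/2 + x*cos(2*x)/2 - sin(2*x)/4.
Then F(pi/8) - F(0) = (sqrt(2)*(-32 + pi**2 + 8*pi)/256) - (0) = sqrt(2)*(-32 + pi**2 + 8*pi)/256.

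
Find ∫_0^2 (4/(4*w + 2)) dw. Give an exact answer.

log(5)

Let u = 4*w + 2, so du = 4 dw. When w = 0, u = 2; when w = 2, u = 10.
The integral becomes ∫ 1/u du from 2 to 10, with antiderivative log(u).
Back in w: F(w) = log(4*w + 2).
Then F(2) - F(0) = (log(10)) - (log(2)) = log(5).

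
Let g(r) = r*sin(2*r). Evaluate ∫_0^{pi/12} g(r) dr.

Integrate by parts once (u = r, dv = sin(2*r) dr).
An antiderivative is F(r) = -r*cos(2*r)/2 + sin(2*r)/4.
Then F(pi/12) - F(0) = (-sqrt(3)*pi/48 + 1/8) - (0) = -sqrt(3)*pi/48 + 1/8.

-sqrt(3)*pi/48 + 1/8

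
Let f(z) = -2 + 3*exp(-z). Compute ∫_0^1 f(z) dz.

An antiderivative is F(z) = -2*z - 3*exp(-z).
Then F(1) - F(0) = (-2 - 3*exp(-1)) - (-3) = 1 - 3*exp(-1).

1 - 3*exp(-1)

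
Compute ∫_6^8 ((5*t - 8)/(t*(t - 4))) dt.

Factor the denominator: t**2 - 4*t = t(t - 4).
Partial fractions: (5*t - 8)/(t*(t - 4)) = 2/t + 3/(t - 4).
An antiderivative is F(t) = 2*log(t) + 3*log(t - 4).
Then F(8) - F(6) = (12*log(2)) - (2*log(3) + 5*log(2)) = -2*log(3) + 7*log(2).

-2*log(3) + 7*log(2)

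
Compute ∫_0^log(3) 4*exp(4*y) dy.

Let u = exp(y), so du = exp(y) dy. When y = 0, u = 1; when y = log(3), u = 3.
The integral becomes 4·∫ u**3 du from 1 to 3, with antiderivative u**4.
Back in y: F(y) = exp(4*y).
Then F(log(3)) - F(0) = (81) - (1) = 80.

80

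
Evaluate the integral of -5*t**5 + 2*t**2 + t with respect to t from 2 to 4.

By the power rule, an antiderivative is F(t) = -5*t**6/6 + 2*t**3/3 + t**2/2.
Then F(4) - F(2) = (-10088/3) - (-46) = -9950/3.

-9950/3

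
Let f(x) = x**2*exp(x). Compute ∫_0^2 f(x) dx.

-2 + 2*exp(2)

Integrate by parts twice (u = x^2, dv = exp(x) dx).
An antiderivative is F(x) = (x**2 - 2*x + 2)*exp(x).
Then F(2) - F(0) = (2*exp(2)) - (2) = -2 + 2*exp(2).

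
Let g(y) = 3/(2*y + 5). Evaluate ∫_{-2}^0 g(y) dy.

3*log(5)/2

An antiderivative is F(y) = 3*log(2*y + 5)/2.
Then F(0) - F(-2) = (3*log(5)/2) - (0) = 3*log(5)/2.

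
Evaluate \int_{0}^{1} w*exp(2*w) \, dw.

1/4 + exp(2)/4

Integrate by parts once (u = w, dv = exp(2*w) dw).
An antiderivative is F(w) = (2*w - 1)*exp(2*w)/4.
Then F(1) - F(0) = (exp(2)/4) - (-1/4) = 1/4 + exp(2)/4.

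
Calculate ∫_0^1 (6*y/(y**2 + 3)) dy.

Let u = y**2 + 3, so du = 2*y dy. When y = 0, u = 3; when y = 1, u = 4.
The integral becomes 3·∫ 1/u du from 3 to 4, with antiderivative 3*log(u).
Back in y: F(y) = 3*log(y**2 + 3).
Then F(1) - F(0) = (log(64)) - (log(27)) = log(64/27).

log(64/27)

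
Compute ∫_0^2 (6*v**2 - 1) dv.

14

By the power rule, an antiderivative is F(v) = 2*v**3 - v.
Then F(2) - F(0) = (14) - (0) = 14.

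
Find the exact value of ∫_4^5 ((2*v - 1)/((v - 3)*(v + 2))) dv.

Factor the denominator: v**2 - v - 6 = (v + 2)(v - 3).
Partial fractions: (2*v - 1)/((v - 3)*(v + 2)) = 1/(v + 2) + 1/(v - 3).
An antiderivative is F(v) = log(v - 3) + log(v + 2).
Then F(5) - F(4) = (log(14)) - (log(6)) = log(7/3).

log(7/3)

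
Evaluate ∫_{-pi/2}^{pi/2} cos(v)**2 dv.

Use the identity cos^2(v) = (1 + cos(2*v))/2.
An antiderivative is F(v) = v/2 + sin(2*v)/4.
Then F(pi/2) - F(-pi/2) = (pi/4) - (-pi/4) = pi/2.

pi/2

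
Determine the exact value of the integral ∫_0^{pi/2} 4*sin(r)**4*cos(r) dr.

Let u = sin(r), so du = cos(r) dr. When r = 0, u = 0; when r = pi/2, u = 1.
The integral becomes 4·∫ u**4 du from 0 to 1, with antiderivative 4*u**5/5.
Back in r: F(r) = 4*sin(r)**5/5.
Then F(pi/2) - F(0) = (4/5) - (0) = 4/5.

4/5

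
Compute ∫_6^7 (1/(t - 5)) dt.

An antiderivative is F(t) = log(t - 5).
Then F(7) - F(6) = (log(2)) - (0) = log(2).

log(2)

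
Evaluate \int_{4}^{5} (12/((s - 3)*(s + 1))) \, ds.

-3*log(3) + 3*log(5)

Factor the denominator: s**2 - 2*s - 3 = (s + 1)(s - 3).
Partial fractions: 12/((s - 3)*(s + 1)) = -3/(s + 1) + 3/(s - 3).
An antiderivative is F(s) = 3*log(s - 3) - 3*log(s + 1).
Then F(5) - F(4) = (-log(27)) - (-3*log(5)) = -3*log(3) + 3*log(5).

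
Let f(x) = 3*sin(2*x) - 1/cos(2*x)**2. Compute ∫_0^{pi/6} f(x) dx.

3/4 - sqrt(3)/2

An antiderivative is F(x) = -3*cos(2*x)/2 - tan(2*x)/2.
Then F(pi/6) - F(0) = (-sqrt(3)/2 - 3/4) - (-3/2) = 3/4 - sqrt(3)/2.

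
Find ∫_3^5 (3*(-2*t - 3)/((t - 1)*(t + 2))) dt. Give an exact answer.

Factor the denominator: t**2 + t - 2 = (t + 2)(t - 1).
Partial fractions: 3*(-2*t - 3)/((t - 1)*(t + 2)) = -1/(t + 2) - 5/(t - 1).
An antiderivative is F(t) = -5*log(t - 1) - log(t + 2).
Then F(5) - F(3) = (-10*log(2) - log(7)) - (-5*log(2) - log(5)) = -5*log(2) - log(7) + log(5).

-5*log(2) - log(7) + log(5)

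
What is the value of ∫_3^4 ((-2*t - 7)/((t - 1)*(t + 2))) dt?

log(16/45)

Factor the denominator: t**2 + t - 2 = (t + 2)(t - 1).
Partial fractions: (-2*t - 7)/((t - 1)*(t + 2)) = 1/(t + 2) - 3/(t - 1).
An antiderivative is F(t) = -3*log(t - 1) + log(t + 2).
Then F(4) - F(3) = (log(2/9)) - (log(5/8)) = log(16/45).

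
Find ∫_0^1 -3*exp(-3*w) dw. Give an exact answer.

An antiderivative is F(w) = exp(-3*w).
Then F(1) - F(0) = (exp(-3)) - (1) = -1 + exp(-3).

-1 + exp(-3)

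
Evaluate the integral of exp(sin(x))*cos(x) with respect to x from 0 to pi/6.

Let u = sin(x), so du = cos(x) dx. When x = 0, u = 0; when x = pi/6, u = 1/2.
The integral becomes ∫ exp(u) du from 0 to 1/2, with antiderivative exp(u).
Back in x: F(x) = exp(sin(x)).
Then F(pi/6) - F(0) = (exp(1/2)) - (1) = -1 + exp(1/2).

-1 + exp(1/2)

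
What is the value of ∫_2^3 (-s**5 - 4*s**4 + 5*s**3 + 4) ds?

-11663/60

By the power rule, an antiderivative is F(s) = -s**6/6 - 4*s**5/5 + 5*s**4/4 + 4*s.
Then F(3) - F(2) = (-4053/20) - (-124/15) = -11663/60.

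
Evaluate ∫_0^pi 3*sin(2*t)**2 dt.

3*pi/2

Use the identity sin^2(2*t) = (1 - cos(4*t))/2.
An antiderivative is F(t) = 3*t/2 - 3*sin(4*t)/8.
Then F(pi) - F(0) = (3*pi/2) - (0) = 3*pi/2.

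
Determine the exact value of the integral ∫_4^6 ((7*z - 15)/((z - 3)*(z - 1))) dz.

-log(3) + 4*log(5)

Factor the denominator: z**2 - 4*z + 3 = (z - 1)(z - 3).
Partial fractions: (7*z - 15)/((z - 3)*(z - 1)) = 4/(z - 1) + 3/(z - 3).
An antiderivative is F(z) = 3*log(z - 3) + 4*log(z - 1).
Then F(6) - F(4) = (3*log(3) + 4*log(5)) - (log(81)) = -log(3) + 4*log(5).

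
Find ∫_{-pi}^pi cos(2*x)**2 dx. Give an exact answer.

Use the identity cos^2(2*x) = (1 + cos(4*x))/2.
An antiderivative is F(x) = x/2 + sin(4*x)/8.
Then F(pi) - F(-pi) = (pi/2) - (-pi/2) = pi.

pi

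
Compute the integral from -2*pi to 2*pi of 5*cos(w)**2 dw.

10*pi

Use the identity cos^2(w) = (1 + cos(2*w))/2.
An antiderivative is F(w) = 5*w/2 + 5*sin(2*w)/4.
Then F(2*pi) - F(-2*pi) = (5*pi) - (-5*pi) = 10*pi.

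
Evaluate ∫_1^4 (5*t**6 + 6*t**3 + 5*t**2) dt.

170655/14

By the power rule, an antiderivative is F(t) = 5*t**7/7 + 3*t**4/2 + 5*t**3/3.
Then F(4) - F(1) = (256064/21) - (163/42) = 170655/14.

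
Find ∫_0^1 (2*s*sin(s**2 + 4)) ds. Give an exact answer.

cos(4) - cos(5)

Let u = s**2 + 4, so du = 2*s ds. When s = 0, u = 4; when s = 1, u = 5.
The integral becomes ∫ sin(u) du from 4 to 5, with antiderivative -cos(u).
Back in s: F(s) = -cos(s**2 + 4).
Then F(1) - F(0) = (-cos(5)) - (-cos(4)) = cos(4) - cos(5).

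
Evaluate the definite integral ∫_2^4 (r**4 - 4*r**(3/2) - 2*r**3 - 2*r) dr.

By the power rule, an antiderivative is F(r) = -8*r**(5/2)/5 + r**5/5 - r**4/2 - r**2.
Then F(4) - F(2) = (48/5) - (-32*sqrt(2)/5 - 28/5) = 32*sqrt(2)/5 + 76/5.

32*sqrt(2)/5 + 76/5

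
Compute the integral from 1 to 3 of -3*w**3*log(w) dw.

15 - 243*log(3)/4

Integrate by parts once (u = ln w, dv = -3*w**3 dw).
An antiderivative is F(w) = -3*w**4*(4*log(w) - 1)/16.
Then F(3) - F(1) = (243/16 - 243*log(3)/4) - (3/16) = 15 - 243*log(3)/4.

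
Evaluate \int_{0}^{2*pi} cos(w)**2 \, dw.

Use the identity cos^2(w) = (1 + cos(2*w))/2.
An antiderivative is F(w) = w/2 + sin(2*w)/4.
Then F(2*pi) - F(0) = (pi) - (0) = pi.

pi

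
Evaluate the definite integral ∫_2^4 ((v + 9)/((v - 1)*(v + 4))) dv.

log(27/4)

Factor the denominator: v**2 + 3*v - 4 = (v + 4)(v - 1).
Partial fractions: (v + 9)/((v - 1)*(v + 4)) = -1/(v + 4) + 2/(v - 1).
An antiderivative is F(v) = 2*log(v - 1) - log(v + 4).
Then F(4) - F(2) = (log(9/8)) - (-log(6)) = log(27/4).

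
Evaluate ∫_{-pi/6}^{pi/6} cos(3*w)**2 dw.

pi/6

Use the identity cos^2(3*w) = (1 + cos(6*w))/2.
An antiderivative is F(w) = w/2 + sin(6*w)/12.
Then F(pi/6) - F(-pi/6) = (pi/12) - (-pi/12) = pi/6.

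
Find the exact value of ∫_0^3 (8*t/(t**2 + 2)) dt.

-4*log(2) + 4*log(11)

Let u = t**2 + 2, so du = 2*t dt. When t = 0, u = 2; when t = 3, u = 11.
The integral becomes 4·∫ 1/u du from 2 to 11, with antiderivative 4*log(u).
Back in t: F(t) = 4*log(t**2 + 2).
Then F(3) - F(0) = (4*log(11)) - (log(16)) = -4*log(2) + 4*log(11).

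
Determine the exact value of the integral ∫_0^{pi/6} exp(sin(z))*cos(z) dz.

Let u = sin(z), so du = cos(z) dz. When z = 0, u = 0; when z = pi/6, u = 1/2.
The integral becomes ∫ exp(u) du from 0 to 1/2, with antiderivative exp(u).
Back in z: F(z) = exp(sin(z)).
Then F(pi/6) - F(0) = (exp(1/2)) - (1) = -1 + exp(1/2).

-1 + exp(1/2)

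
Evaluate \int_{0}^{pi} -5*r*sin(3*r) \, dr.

Integrate by parts once (u = r, dv = -5*sin(3*r) dr).
An antiderivative is F(r) = 5*r*cos(3*r)/3 - 5*sin(3*r)/9.
Then F(pi) - F(0) = (-5*pi/3) - (0) = -5*pi/3.

-5*pi/3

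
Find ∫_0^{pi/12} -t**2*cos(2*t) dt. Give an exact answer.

-sqrt(3)*pi/48 - pi**2/576 + 1/8

Integrate by parts twice (u = t^2, dv = -cos(2*t) dt).
An antiderivative is F(t) = -t**2*sin(2*t)/2 - t*cos(2*t)/2 + sin(2*t)/4.
Then F(pi/12) - F(0) = (-sqrt(3)*pi/48 - pi**2/576 + 1/8) - (0) = -sqrt(3)*pi/48 - pi**2/576 + 1/8.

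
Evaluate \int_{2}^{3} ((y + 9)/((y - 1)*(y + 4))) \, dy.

Factor the denominator: y**2 + 3*y - 4 = (y + 4)(y - 1).
Partial fractions: (y + 9)/((y - 1)*(y + 4)) = -1/(y + 4) + 2/(y - 1).
An antiderivative is F(y) = 2*log(y - 1) - log(y + 4).
Then F(3) - F(2) = (log(4/7)) - (-log(6)) = log(24/7).

log(24/7)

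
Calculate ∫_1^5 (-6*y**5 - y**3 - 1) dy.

-15784

By the power rule, an antiderivative is F(y) = -y**6 - y**4/4 - y.
Then F(5) - F(1) = (-63145/4) - (-9/4) = -15784.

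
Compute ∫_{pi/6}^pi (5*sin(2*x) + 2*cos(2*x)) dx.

-5/4 - sqrt(3)/2

An antiderivative is F(x) = sin(2*x) - 5*cos(2*x)/2.
Then F(pi) - F(pi/6) = (-5/2) - (-5/4 + sqrt(3)/2) = -5/4 - sqrt(3)/2.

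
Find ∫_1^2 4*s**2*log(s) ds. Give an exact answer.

-28/9 + 32*log(2)/3

Integrate by parts once (u = ln s, dv = 4*s**2 ds).
An antiderivative is F(s) = 4*s**3*(3*log(s) - 1)/9.
Then F(2) - F(1) = (-32/9 + 32*log(2)/3) - (-4/9) = -28/9 + 32*log(2)/3.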